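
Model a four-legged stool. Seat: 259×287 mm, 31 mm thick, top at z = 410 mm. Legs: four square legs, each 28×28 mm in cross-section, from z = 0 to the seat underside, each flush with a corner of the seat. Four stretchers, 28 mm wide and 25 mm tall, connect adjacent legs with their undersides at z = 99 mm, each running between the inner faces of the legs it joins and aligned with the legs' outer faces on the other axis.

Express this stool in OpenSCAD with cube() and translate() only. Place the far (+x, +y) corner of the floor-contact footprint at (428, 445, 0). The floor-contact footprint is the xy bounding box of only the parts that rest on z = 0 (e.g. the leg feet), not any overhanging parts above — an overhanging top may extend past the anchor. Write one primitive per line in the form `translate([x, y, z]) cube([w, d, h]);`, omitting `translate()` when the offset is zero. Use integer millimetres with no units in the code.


translate([169, 158, 379]) cube([259, 287, 31]);
translate([169, 158, 0]) cube([28, 28, 379]);
translate([400, 158, 0]) cube([28, 28, 379]);
translate([169, 417, 0]) cube([28, 28, 379]);
translate([400, 417, 0]) cube([28, 28, 379]);
translate([197, 158, 99]) cube([203, 28, 25]);
translate([197, 417, 99]) cube([203, 28, 25]);
translate([169, 186, 99]) cube([28, 231, 25]);
translate([400, 186, 99]) cube([28, 231, 25]);


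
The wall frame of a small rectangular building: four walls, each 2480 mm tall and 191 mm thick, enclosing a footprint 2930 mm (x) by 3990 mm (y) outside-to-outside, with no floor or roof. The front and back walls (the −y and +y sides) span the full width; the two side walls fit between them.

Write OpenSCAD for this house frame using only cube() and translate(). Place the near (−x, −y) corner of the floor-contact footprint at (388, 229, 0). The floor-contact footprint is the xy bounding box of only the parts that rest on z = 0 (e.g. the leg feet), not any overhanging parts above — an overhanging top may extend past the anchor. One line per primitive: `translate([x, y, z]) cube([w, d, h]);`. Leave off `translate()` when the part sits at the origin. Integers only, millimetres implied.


translate([388, 229, 0]) cube([2930, 191, 2480]);
translate([388, 4028, 0]) cube([2930, 191, 2480]);
translate([388, 420, 0]) cube([191, 3608, 2480]);
translate([3127, 420, 0]) cube([191, 3608, 2480]);


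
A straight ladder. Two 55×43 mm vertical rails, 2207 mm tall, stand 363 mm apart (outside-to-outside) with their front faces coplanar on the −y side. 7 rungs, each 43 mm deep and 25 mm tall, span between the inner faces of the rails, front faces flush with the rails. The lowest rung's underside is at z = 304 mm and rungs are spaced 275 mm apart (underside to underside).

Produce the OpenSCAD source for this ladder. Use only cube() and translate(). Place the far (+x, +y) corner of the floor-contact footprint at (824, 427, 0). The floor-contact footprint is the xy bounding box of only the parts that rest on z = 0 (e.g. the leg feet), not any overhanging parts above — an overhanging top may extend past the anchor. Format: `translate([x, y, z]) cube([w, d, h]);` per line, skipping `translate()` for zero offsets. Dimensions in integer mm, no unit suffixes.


translate([461, 384, 0]) cube([55, 43, 2207]);
translate([769, 384, 0]) cube([55, 43, 2207]);
translate([516, 384, 304]) cube([253, 43, 25]);
translate([516, 384, 579]) cube([253, 43, 25]);
translate([516, 384, 854]) cube([253, 43, 25]);
translate([516, 384, 1129]) cube([253, 43, 25]);
translate([516, 384, 1404]) cube([253, 43, 25]);
translate([516, 384, 1679]) cube([253, 43, 25]);
translate([516, 384, 1954]) cube([253, 43, 25]);


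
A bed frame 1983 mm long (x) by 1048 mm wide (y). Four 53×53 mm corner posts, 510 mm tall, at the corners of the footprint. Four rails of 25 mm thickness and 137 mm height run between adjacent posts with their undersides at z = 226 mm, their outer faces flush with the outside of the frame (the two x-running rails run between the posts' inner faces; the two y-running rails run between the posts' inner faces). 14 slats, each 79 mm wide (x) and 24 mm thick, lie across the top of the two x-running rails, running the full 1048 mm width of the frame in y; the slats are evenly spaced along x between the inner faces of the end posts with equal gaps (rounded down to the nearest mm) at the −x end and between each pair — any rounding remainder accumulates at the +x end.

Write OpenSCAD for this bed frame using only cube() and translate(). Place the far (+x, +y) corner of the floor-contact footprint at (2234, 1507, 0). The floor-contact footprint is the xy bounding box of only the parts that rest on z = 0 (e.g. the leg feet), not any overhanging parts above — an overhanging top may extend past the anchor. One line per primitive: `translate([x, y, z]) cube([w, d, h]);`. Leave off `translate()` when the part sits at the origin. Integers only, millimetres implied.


translate([251, 459, 0]) cube([53, 53, 510]);
translate([251, 1454, 0]) cube([53, 53, 510]);
translate([2181, 459, 0]) cube([53, 53, 510]);
translate([2181, 1454, 0]) cube([53, 53, 510]);
translate([304, 459, 226]) cube([1877, 25, 137]);
translate([304, 1482, 226]) cube([1877, 25, 137]);
translate([251, 512, 226]) cube([25, 942, 137]);
translate([2209, 512, 226]) cube([25, 942, 137]);
translate([355, 459, 363]) cube([79, 1048, 24]);
translate([485, 459, 363]) cube([79, 1048, 24]);
translate([615, 459, 363]) cube([79, 1048, 24]);
translate([745, 459, 363]) cube([79, 1048, 24]);
translate([875, 459, 363]) cube([79, 1048, 24]);
translate([1005, 459, 363]) cube([79, 1048, 24]);
translate([1135, 459, 363]) cube([79, 1048, 24]);
translate([1265, 459, 363]) cube([79, 1048, 24]);
translate([1395, 459, 363]) cube([79, 1048, 24]);
translate([1525, 459, 363]) cube([79, 1048, 24]);
translate([1655, 459, 363]) cube([79, 1048, 24]);
translate([1785, 459, 363]) cube([79, 1048, 24]);
translate([1915, 459, 363]) cube([79, 1048, 24]);
translate([2045, 459, 363]) cube([79, 1048, 24]);


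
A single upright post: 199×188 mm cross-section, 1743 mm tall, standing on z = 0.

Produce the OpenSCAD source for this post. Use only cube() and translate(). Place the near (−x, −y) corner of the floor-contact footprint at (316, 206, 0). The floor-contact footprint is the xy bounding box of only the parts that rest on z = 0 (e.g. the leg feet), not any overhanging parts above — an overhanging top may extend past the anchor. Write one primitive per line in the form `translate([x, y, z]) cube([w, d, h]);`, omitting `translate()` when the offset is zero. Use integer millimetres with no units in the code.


translate([316, 206, 0]) cube([199, 188, 1743]);


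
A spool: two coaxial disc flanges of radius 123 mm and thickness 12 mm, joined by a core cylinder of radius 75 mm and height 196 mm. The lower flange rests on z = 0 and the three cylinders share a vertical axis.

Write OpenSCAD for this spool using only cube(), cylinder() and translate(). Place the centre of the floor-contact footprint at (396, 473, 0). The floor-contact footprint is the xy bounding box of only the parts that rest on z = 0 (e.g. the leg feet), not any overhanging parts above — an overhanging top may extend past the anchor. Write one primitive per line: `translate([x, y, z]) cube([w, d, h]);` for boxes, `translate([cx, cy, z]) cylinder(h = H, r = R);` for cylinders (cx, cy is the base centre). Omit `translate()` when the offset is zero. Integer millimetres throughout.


translate([396, 473, 0]) cylinder(h = 12, r = 123);
translate([396, 473, 12]) cylinder(h = 196, r = 75);
translate([396, 473, 208]) cylinder(h = 12, r = 123);


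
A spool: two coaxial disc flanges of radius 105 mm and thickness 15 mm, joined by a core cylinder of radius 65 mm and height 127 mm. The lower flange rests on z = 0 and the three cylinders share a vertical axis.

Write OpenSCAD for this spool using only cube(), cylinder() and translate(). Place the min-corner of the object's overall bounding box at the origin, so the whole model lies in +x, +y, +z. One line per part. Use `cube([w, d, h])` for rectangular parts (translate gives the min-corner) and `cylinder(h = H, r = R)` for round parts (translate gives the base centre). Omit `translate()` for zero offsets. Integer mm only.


translate([105, 105, 0]) cylinder(h = 15, r = 105);
translate([105, 105, 15]) cylinder(h = 127, r = 65);
translate([105, 105, 142]) cylinder(h = 15, r = 105);


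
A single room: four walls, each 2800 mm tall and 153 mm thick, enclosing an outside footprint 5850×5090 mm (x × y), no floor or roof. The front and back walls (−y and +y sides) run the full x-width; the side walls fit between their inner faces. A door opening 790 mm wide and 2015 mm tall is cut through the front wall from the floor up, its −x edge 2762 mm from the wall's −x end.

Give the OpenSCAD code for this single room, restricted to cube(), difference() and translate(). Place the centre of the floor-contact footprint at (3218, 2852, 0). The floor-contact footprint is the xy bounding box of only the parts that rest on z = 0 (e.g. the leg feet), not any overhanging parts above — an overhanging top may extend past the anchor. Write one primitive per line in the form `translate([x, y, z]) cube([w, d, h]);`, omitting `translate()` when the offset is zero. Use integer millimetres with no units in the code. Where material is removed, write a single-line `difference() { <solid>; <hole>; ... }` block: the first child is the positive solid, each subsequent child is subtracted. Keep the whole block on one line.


difference() { translate([293, 307, 0]) cube([5850, 153, 2800]); translate([3055, 307, 0]) cube([790, 153, 2015]); }
translate([293, 5244, 0]) cube([5850, 153, 2800]);
translate([293, 460, 0]) cube([153, 4784, 2800]);
translate([5990, 460, 0]) cube([153, 4784, 2800]);


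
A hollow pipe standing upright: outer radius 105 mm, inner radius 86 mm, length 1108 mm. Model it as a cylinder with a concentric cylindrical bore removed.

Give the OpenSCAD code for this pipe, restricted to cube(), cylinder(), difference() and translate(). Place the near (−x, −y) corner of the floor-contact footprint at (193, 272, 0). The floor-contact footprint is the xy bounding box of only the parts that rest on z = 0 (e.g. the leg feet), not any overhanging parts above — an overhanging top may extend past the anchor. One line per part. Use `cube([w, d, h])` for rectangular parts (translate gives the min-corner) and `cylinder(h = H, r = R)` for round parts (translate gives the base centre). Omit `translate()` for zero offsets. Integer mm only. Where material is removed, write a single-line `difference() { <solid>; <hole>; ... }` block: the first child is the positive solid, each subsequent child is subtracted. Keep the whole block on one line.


difference() { translate([298, 377, 0]) cylinder(h = 1108, r = 105); translate([298, 377, 0]) cylinder(h = 1108, r = 86); }


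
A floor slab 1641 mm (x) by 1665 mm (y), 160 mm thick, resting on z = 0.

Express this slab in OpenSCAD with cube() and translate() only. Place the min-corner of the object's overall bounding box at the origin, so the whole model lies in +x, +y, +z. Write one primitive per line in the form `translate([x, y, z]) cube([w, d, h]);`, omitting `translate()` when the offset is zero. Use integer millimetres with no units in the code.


cube([1641, 1665, 160]);


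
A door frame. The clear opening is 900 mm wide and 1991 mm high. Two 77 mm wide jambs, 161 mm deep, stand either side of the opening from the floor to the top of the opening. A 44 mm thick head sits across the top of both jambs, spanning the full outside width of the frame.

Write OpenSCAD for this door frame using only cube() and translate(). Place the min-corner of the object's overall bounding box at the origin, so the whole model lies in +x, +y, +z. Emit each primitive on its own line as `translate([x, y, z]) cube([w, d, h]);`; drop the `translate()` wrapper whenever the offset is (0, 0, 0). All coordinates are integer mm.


cube([77, 161, 1991]);
translate([977, 0, 0]) cube([77, 161, 1991]);
translate([0, 0, 1991]) cube([1054, 161, 44]);


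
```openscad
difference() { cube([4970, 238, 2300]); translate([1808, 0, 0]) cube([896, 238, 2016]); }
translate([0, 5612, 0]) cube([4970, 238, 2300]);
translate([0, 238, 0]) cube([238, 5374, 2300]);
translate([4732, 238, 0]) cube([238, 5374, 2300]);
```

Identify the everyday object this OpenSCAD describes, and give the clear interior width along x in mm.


A single room. The interior width is 4494 mm.

Four walls enclosing a rectangle with a door in the front wall — a room. Outside width 4970 minus two 238 mm walls gives 4494 mm.


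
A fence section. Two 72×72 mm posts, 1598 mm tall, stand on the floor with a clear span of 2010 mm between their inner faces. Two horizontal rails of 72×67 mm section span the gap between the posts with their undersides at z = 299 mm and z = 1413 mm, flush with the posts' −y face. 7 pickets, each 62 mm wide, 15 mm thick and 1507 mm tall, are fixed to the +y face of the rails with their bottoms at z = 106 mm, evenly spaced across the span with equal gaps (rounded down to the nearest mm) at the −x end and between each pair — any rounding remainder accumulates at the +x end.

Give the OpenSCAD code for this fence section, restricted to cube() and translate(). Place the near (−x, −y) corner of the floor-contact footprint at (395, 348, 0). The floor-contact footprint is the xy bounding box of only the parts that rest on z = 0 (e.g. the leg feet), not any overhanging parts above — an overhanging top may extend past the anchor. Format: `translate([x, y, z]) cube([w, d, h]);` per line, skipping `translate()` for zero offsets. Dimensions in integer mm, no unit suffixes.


translate([395, 348, 0]) cube([72, 72, 1598]);
translate([2477, 348, 0]) cube([72, 72, 1598]);
translate([467, 348, 299]) cube([2010, 72, 67]);
translate([467, 348, 1413]) cube([2010, 72, 67]);
translate([664, 420, 106]) cube([62, 15, 1507]);
translate([923, 420, 106]) cube([62, 15, 1507]);
translate([1182, 420, 106]) cube([62, 15, 1507]);
translate([1441, 420, 106]) cube([62, 15, 1507]);
translate([1700, 420, 106]) cube([62, 15, 1507]);
translate([1959, 420, 106]) cube([62, 15, 1507]);
translate([2218, 420, 106]) cube([62, 15, 1507]);


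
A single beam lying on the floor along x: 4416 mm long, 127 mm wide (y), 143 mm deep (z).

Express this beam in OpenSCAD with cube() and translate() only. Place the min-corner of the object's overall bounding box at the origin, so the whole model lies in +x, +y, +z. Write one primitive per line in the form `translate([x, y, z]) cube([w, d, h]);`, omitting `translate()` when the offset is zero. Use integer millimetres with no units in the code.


cube([4416, 127, 143]);


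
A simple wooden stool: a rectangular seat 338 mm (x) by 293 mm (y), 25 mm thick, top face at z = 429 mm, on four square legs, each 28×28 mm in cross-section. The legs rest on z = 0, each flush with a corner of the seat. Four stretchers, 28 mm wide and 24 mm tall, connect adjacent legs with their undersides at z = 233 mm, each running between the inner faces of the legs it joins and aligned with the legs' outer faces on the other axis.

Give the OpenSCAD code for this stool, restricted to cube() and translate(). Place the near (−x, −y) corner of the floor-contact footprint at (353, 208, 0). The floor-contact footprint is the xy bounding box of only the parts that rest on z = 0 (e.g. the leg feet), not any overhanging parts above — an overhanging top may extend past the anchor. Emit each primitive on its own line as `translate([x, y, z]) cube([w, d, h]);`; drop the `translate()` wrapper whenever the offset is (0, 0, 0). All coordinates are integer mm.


translate([353, 208, 404]) cube([338, 293, 25]);
translate([353, 208, 0]) cube([28, 28, 404]);
translate([663, 208, 0]) cube([28, 28, 404]);
translate([353, 473, 0]) cube([28, 28, 404]);
translate([663, 473, 0]) cube([28, 28, 404]);
translate([381, 208, 233]) cube([282, 28, 24]);
translate([381, 473, 233]) cube([282, 28, 24]);
translate([353, 236, 233]) cube([28, 237, 24]);
translate([663, 236, 233]) cube([28, 237, 24]);


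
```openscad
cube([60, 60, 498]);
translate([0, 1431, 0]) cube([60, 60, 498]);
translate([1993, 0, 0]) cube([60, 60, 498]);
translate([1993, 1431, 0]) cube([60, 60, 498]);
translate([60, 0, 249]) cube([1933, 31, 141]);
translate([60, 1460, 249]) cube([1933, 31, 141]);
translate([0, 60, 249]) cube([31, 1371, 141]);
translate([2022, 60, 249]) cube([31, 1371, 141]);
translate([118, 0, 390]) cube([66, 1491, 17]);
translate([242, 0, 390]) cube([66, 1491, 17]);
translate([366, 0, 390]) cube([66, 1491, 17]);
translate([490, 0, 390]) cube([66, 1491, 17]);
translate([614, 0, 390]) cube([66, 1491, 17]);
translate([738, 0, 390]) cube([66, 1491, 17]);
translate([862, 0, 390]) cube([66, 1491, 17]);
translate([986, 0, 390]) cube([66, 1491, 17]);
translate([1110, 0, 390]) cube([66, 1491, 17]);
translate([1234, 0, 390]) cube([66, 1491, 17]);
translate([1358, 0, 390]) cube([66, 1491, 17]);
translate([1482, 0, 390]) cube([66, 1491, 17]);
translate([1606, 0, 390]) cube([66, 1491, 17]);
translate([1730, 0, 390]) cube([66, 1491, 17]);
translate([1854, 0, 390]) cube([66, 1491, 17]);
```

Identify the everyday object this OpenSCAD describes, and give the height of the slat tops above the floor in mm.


A bed frame. The slat-top height is 407 mm.

Four posts, four rails, and a row of slats — a bed frame. Slats sit on the rails at z = 249 + 141 = 390; with slat thickness 17, the top is 407 mm.


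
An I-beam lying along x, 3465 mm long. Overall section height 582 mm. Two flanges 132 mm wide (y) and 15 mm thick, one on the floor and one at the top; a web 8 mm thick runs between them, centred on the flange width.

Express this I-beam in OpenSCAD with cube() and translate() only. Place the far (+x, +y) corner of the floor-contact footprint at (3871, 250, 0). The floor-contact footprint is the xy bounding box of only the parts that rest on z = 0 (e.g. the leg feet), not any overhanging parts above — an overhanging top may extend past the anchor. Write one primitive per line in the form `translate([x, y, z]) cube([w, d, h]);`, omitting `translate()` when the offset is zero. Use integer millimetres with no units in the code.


translate([406, 118, 0]) cube([3465, 132, 15]);
translate([406, 180, 15]) cube([3465, 8, 552]);
translate([406, 118, 567]) cube([3465, 132, 15]);


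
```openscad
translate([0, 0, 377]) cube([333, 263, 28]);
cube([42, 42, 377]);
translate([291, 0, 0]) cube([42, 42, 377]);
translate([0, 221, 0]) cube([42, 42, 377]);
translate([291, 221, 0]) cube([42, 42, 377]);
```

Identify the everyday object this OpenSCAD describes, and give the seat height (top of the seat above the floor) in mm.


A stool. The seat height is 405 mm.

A 333×263×28 slab at z = 377 on four corner posts — a stool. The seat top is 377 + 28 = 405 mm.


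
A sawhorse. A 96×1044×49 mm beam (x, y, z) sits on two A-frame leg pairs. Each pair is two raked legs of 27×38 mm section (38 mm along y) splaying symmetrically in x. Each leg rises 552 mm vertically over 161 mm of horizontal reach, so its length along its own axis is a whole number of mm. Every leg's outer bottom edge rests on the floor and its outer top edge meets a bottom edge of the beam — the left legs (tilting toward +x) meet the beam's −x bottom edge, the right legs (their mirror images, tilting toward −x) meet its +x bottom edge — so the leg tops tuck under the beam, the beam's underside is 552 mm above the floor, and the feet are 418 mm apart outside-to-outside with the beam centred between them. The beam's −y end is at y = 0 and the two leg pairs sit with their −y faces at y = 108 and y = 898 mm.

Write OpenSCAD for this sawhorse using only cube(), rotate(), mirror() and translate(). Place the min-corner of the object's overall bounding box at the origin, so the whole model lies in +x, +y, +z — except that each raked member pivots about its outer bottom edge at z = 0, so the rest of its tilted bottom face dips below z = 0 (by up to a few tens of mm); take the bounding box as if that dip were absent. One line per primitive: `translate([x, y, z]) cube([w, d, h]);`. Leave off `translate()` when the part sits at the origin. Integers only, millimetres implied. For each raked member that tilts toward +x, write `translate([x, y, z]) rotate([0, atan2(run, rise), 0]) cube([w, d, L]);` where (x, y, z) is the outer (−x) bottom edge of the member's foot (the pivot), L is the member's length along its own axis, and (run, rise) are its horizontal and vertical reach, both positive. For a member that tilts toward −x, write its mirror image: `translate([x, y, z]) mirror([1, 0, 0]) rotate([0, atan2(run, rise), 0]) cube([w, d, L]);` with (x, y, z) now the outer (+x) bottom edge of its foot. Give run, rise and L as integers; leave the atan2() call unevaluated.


translate([161, 0, 552]) cube([96, 1044, 49]);
translate([0, 108, 0]) rotate([0, atan2(161, 552), 0]) cube([27, 38, 575]);
translate([418, 108, 0]) mirror([1, 0, 0]) rotate([0, atan2(161, 552), 0]) cube([27, 38, 575]);
translate([0, 898, 0]) rotate([0, atan2(161, 552), 0]) cube([27, 38, 575]);
translate([418, 898, 0]) mirror([1, 0, 0]) rotate([0, atan2(161, 552), 0]) cube([27, 38, 575]);


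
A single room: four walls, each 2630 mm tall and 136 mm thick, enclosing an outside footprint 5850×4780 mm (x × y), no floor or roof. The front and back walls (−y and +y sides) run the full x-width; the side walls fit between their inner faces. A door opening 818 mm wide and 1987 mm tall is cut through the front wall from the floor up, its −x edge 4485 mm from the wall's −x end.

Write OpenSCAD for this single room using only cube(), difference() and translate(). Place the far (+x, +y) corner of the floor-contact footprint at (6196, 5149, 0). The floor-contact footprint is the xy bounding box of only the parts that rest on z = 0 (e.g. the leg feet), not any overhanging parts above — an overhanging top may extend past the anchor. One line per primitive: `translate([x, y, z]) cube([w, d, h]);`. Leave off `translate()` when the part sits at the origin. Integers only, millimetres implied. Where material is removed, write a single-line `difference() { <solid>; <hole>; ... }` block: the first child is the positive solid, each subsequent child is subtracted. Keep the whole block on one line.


difference() { translate([346, 369, 0]) cube([5850, 136, 2630]); translate([4831, 369, 0]) cube([818, 136, 1987]); }
translate([346, 5013, 0]) cube([5850, 136, 2630]);
translate([346, 505, 0]) cube([136, 4508, 2630]);
translate([6060, 505, 0]) cube([136, 4508, 2630]);


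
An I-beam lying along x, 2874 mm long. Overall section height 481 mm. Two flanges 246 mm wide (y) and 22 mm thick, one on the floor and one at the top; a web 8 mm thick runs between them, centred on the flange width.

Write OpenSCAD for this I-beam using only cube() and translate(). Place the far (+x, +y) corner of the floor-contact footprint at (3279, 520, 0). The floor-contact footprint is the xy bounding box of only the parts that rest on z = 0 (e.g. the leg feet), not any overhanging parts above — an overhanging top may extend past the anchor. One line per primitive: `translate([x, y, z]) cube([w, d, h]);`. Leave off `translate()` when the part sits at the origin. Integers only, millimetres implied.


translate([405, 274, 0]) cube([2874, 246, 22]);
translate([405, 393, 22]) cube([2874, 8, 437]);
translate([405, 274, 459]) cube([2874, 246, 22]);


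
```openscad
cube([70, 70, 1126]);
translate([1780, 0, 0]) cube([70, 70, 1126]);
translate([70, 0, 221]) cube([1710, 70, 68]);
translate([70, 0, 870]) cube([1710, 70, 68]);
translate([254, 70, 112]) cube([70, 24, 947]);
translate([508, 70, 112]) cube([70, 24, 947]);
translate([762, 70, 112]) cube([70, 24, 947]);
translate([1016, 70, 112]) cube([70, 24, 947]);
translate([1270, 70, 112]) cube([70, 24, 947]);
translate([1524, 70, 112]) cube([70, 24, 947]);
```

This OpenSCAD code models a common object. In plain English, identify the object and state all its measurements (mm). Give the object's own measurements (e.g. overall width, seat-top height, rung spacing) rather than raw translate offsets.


A fence section. Two 70×70 mm posts, 1126 mm tall, stand on the floor with a clear span of 1710 mm between their inner faces. Two horizontal rails of 70×68 mm section span the gap between the posts with their undersides at z = 221 mm and z = 870 mm, flush with the posts' −y face. 6 pickets, each 70 mm wide, 24 mm thick and 947 mm tall, are fixed to the +y face of the rails with their bottoms at z = 112 mm, spaced across the span with a 184 mm gap after the −x post and between neighbouring pickets, with 186 mm left before the +x post.


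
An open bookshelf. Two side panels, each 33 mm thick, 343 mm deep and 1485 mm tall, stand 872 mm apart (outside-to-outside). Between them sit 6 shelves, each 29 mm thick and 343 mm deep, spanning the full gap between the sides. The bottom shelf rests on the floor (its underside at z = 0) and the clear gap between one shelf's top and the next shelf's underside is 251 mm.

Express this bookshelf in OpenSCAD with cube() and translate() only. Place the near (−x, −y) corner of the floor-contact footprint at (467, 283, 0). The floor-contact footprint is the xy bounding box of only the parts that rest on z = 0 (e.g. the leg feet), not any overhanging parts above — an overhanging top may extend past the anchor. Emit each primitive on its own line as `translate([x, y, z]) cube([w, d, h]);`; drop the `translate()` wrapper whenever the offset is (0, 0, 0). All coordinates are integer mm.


translate([467, 283, 0]) cube([33, 343, 1485]);
translate([1306, 283, 0]) cube([33, 343, 1485]);
translate([500, 283, 0]) cube([806, 343, 29]);
translate([500, 283, 280]) cube([806, 343, 29]);
translate([500, 283, 560]) cube([806, 343, 29]);
translate([500, 283, 840]) cube([806, 343, 29]);
translate([500, 283, 1120]) cube([806, 343, 29]);
translate([500, 283, 1400]) cube([806, 343, 29]);


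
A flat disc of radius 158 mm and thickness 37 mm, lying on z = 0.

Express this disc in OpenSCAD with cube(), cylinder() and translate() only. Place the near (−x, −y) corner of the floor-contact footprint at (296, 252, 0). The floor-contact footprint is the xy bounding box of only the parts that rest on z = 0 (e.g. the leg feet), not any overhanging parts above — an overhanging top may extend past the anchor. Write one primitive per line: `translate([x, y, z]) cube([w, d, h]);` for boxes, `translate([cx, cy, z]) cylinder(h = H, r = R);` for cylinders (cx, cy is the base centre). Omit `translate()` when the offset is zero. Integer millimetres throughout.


translate([454, 410, 0]) cylinder(h = 37, r = 158);


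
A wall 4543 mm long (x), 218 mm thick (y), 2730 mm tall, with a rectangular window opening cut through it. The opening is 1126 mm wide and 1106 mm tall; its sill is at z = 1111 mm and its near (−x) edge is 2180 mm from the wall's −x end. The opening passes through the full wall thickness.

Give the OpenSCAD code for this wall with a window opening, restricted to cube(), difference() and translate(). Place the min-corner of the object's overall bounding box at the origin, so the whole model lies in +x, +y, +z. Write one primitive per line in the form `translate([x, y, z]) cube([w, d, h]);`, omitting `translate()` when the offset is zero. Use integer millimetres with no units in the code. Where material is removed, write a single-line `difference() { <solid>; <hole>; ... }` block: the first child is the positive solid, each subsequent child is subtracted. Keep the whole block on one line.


difference() { cube([4543, 218, 2730]); translate([2180, 0, 1111]) cube([1126, 218, 1106]); }


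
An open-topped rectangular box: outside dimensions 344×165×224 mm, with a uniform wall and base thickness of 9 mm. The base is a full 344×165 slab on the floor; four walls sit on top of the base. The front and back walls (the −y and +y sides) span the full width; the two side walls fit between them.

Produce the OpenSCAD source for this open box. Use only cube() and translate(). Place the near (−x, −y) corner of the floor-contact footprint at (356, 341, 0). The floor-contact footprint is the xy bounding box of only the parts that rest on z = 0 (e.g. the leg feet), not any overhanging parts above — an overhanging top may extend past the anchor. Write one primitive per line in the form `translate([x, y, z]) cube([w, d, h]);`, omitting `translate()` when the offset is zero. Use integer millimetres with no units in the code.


translate([356, 341, 0]) cube([344, 165, 9]);
translate([356, 341, 9]) cube([344, 9, 215]);
translate([356, 497, 9]) cube([344, 9, 215]);
translate([356, 350, 9]) cube([9, 147, 215]);
translate([691, 350, 9]) cube([9, 147, 215]);


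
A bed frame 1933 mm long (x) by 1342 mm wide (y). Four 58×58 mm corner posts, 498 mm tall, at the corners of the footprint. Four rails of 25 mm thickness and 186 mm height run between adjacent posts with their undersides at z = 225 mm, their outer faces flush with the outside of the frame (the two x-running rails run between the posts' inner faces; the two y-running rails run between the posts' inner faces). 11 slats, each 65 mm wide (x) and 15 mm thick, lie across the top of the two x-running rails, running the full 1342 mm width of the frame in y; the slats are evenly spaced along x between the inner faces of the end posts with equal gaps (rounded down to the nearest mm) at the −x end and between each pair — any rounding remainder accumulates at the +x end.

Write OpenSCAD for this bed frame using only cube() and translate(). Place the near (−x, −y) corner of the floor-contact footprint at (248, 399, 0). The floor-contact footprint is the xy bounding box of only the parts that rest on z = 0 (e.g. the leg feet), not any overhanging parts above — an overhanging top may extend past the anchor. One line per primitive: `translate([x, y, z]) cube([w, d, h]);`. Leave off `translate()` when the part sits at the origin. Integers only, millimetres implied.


translate([248, 399, 0]) cube([58, 58, 498]);
translate([248, 1683, 0]) cube([58, 58, 498]);
translate([2123, 399, 0]) cube([58, 58, 498]);
translate([2123, 1683, 0]) cube([58, 58, 498]);
translate([306, 399, 225]) cube([1817, 25, 186]);
translate([306, 1716, 225]) cube([1817, 25, 186]);
translate([248, 457, 225]) cube([25, 1226, 186]);
translate([2156, 457, 225]) cube([25, 1226, 186]);
translate([397, 399, 411]) cube([65, 1342, 15]);
translate([553, 399, 411]) cube([65, 1342, 15]);
translate([709, 399, 411]) cube([65, 1342, 15]);
translate([865, 399, 411]) cube([65, 1342, 15]);
translate([1021, 399, 411]) cube([65, 1342, 15]);
translate([1177, 399, 411]) cube([65, 1342, 15]);
translate([1333, 399, 411]) cube([65, 1342, 15]);
translate([1489, 399, 411]) cube([65, 1342, 15]);
translate([1645, 399, 411]) cube([65, 1342, 15]);
translate([1801, 399, 411]) cube([65, 1342, 15]);
translate([1957, 399, 411]) cube([65, 1342, 15]);


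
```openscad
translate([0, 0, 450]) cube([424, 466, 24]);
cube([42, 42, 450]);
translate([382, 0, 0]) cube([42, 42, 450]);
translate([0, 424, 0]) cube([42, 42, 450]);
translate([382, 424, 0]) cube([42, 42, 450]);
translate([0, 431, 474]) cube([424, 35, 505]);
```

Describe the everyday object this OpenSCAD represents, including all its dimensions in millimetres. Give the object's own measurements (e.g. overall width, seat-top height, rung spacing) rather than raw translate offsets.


A chair. The seat is a 424×466×24 mm slab with its top at z = 474 mm, on four 42×42 mm corner legs (flush with the seat edges, standing on z = 0). A flat backrest 35 mm thick, 505 mm tall, spans the full seat width and rises from the seat top along its +y edge, rear face flush with the rear of the seat.


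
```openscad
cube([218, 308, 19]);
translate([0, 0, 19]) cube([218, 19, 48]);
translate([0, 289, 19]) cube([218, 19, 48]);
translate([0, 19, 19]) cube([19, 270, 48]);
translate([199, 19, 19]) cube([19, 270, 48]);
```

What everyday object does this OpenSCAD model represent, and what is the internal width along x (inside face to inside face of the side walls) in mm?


An open box. The internal width is 180 mm.

A 218×308 base slab with four walls standing on it — an open box. The base is 218 mm wide and the walls are 19 mm thick, so the internal width is 218 − 2 × 19 = 180 mm.


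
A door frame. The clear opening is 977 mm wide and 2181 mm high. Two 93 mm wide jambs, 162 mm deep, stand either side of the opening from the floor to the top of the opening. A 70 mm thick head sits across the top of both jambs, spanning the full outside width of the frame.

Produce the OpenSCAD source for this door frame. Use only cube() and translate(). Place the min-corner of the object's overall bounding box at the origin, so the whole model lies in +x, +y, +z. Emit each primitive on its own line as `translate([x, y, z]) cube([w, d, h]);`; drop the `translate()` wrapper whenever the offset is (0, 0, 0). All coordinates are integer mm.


cube([93, 162, 2181]);
translate([1070, 0, 0]) cube([93, 162, 2181]);
translate([0, 0, 2181]) cube([1163, 162, 70]);


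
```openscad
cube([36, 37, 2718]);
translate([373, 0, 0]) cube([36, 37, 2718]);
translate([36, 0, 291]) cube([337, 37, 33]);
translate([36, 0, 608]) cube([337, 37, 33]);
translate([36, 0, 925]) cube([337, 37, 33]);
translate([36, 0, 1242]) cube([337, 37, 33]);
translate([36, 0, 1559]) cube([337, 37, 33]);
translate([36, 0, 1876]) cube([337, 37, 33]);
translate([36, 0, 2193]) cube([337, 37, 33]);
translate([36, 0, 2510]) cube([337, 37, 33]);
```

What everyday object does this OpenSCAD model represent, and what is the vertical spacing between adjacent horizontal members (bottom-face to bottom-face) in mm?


A ladder. The rung spacing is 317 mm.

Two tall 36×37 posts with 8 short bars between them — a ladder. Adjacent rungs sit at z = 291 and z = 608, so the spacing is 608 − 291 = 317 mm.


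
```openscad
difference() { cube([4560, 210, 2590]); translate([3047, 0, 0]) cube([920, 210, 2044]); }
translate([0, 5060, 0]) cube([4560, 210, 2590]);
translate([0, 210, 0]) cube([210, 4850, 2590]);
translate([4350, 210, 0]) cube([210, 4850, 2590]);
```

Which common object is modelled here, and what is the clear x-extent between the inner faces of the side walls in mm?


A single room. The interior width is 4140 mm.

Four walls enclosing a rectangle with a door in the front wall — a room. Outside width 4560 minus two 210 mm walls gives 4140 mm.


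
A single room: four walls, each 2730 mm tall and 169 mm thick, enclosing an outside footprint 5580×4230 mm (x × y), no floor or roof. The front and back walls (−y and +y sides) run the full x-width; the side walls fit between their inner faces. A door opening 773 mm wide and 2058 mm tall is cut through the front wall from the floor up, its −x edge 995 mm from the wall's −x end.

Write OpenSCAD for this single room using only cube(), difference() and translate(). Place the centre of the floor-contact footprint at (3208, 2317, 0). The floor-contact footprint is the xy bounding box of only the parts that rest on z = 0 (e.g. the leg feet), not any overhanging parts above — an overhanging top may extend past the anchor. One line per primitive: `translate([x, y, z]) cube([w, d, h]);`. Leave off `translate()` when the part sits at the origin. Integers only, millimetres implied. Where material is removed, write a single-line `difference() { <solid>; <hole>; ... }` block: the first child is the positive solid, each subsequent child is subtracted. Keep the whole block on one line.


difference() { translate([418, 202, 0]) cube([5580, 169, 2730]); translate([1413, 202, 0]) cube([773, 169, 2058]); }
translate([418, 4263, 0]) cube([5580, 169, 2730]);
translate([418, 371, 0]) cube([169, 3892, 2730]);
translate([5829, 371, 0]) cube([169, 3892, 2730]);


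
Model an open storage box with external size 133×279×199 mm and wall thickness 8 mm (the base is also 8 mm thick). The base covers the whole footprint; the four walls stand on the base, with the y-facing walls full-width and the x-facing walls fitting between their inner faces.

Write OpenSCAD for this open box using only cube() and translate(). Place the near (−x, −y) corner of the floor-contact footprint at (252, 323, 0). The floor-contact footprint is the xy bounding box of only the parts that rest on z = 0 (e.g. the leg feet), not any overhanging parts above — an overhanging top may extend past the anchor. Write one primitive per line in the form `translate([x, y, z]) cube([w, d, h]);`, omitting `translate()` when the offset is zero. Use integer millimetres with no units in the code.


translate([252, 323, 0]) cube([133, 279, 8]);
translate([252, 323, 8]) cube([133, 8, 191]);
translate([252, 594, 8]) cube([133, 8, 191]);
translate([252, 331, 8]) cube([8, 263, 191]);
translate([377, 331, 8]) cube([8, 263, 191]);


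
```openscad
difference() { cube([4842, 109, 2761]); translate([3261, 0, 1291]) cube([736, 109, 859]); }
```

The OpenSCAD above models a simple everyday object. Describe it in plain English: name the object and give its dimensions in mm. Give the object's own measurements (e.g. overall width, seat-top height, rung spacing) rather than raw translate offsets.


A wall 4842 mm long (x), 109 mm thick (y), 2761 mm tall, with a rectangular window opening cut through it. The opening is 736 mm wide and 859 mm tall; its sill is at z = 1291 mm and its near (−x) edge is 3261 mm from the wall's −x end. The opening passes through the full wall thickness.


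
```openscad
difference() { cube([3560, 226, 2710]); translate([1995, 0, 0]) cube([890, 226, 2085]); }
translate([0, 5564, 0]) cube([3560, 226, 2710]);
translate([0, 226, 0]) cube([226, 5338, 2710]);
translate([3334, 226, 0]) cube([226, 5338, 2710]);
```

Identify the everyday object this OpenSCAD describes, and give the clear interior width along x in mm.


A single room. The interior width is 3108 mm.

Four walls enclosing a rectangle with a door in the front wall — a room. Outside width 3560 minus two 226 mm walls gives 3108 mm.


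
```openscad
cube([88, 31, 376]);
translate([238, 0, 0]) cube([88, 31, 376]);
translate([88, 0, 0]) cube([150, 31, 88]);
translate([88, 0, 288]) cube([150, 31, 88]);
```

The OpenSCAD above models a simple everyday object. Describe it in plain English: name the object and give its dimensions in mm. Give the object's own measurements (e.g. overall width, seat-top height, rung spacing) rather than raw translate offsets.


A rectangular picture frame lying in the x–z plane (depth along y). The opening is 150 mm wide (x) by 200 mm tall (z), surrounded by a border 88 mm wide on all four sides. The frame is 31 mm deep and is made of two full-height vertical stiles with two horizontal rails fitted between them.


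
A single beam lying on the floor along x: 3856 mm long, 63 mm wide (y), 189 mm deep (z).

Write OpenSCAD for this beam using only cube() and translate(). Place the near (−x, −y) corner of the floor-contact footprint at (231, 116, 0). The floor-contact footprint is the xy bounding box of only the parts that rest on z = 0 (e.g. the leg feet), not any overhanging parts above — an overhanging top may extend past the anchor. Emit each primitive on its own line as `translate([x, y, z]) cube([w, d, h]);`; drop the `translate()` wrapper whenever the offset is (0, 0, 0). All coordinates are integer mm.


translate([231, 116, 0]) cube([3856, 63, 189]);


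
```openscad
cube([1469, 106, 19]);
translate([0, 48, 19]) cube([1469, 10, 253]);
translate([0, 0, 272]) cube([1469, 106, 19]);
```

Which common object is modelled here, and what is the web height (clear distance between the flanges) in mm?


An I-beam. The web height is 253 mm.

Two wide flanges with a thin centred web — an I-beam. Overall 291 mm minus two 19 mm flanges gives a web of 291 − 2·19 = 253 mm.


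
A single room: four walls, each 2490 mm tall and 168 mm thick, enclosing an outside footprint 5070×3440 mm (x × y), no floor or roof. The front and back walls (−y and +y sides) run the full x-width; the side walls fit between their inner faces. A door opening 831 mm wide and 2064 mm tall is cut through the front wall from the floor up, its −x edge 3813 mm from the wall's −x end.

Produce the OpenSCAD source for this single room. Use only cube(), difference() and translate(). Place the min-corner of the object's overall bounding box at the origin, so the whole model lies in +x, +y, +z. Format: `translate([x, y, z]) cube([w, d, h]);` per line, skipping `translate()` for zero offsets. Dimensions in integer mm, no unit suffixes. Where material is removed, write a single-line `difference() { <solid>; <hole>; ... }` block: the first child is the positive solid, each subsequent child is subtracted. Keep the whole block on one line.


difference() { cube([5070, 168, 2490]); translate([3813, 0, 0]) cube([831, 168, 2064]); }
translate([0, 3272, 0]) cube([5070, 168, 2490]);
translate([0, 168, 0]) cube([168, 3104, 2490]);
translate([4902, 168, 0]) cube([168, 3104, 2490]);
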